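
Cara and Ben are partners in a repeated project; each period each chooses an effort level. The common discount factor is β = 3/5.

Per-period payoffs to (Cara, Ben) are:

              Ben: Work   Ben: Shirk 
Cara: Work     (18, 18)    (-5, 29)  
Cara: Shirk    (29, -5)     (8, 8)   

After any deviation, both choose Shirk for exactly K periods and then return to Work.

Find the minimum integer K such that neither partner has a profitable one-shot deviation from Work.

3

IC: β(1−β^K)/(1−β) ≥ (29−18)/(18−8) = 11/10.
With β = 3/5: need 1 − β^K ≥ 11/10·(1−3/5)/(3/5), i.e. β^K ≤ 0.2667.
Since (3/5)^2 = 0.3600 and (3/5)^3 = 0.2160, the smallest such K is 3.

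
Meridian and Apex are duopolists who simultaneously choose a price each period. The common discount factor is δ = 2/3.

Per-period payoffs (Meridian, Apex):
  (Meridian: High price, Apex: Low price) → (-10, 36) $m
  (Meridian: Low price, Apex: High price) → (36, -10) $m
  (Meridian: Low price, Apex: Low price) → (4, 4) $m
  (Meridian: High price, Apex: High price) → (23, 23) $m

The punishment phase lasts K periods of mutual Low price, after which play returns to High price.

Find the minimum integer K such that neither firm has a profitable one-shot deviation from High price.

Need Σ_{k=1}^{K} δ^k ≥ (36−23)/(23−4) = 0.6842 at δ = 2/3.
At K = 1 the sum is 0.6667 < 0.6842; at K = 2 it is 1.1111 ≥ 0.6842.
So the minimum punishment length is K = 2.

2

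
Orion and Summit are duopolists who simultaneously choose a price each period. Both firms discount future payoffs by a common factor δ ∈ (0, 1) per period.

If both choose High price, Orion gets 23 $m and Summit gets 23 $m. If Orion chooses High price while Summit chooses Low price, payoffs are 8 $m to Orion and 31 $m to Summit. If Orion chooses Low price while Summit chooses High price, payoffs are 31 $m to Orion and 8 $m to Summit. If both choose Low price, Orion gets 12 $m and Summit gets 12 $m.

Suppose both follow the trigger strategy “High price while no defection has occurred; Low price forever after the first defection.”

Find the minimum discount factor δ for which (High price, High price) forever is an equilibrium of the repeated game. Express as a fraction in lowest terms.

Cooperation forever yields 23 each period: 23/(1−δ).
Deviating yields 31 once, then 12 forever: 31 + 12δ/(1−δ).
No profitable deviation requires 23/(1−δ) ≥ 31 + 12δ/(1−δ).
Multiplying by (1−δ): 23 ≥ 31(1−δ) + 12δ = 31 − 19δ.
So 19δ ≥ 8, i.e. δ ≥ 8/19.

8/19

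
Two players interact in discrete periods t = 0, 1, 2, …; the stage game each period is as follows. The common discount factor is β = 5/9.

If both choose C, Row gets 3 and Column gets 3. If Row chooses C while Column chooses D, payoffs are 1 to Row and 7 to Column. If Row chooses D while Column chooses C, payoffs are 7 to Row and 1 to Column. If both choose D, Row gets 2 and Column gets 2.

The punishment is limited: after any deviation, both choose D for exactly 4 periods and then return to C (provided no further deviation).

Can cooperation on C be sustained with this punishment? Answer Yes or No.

No

Comparing payoff streams over the 5 periods until play realigns: cooperate → 3(1+β+…+β^4); deviate → 7 + 2(β+…+β^4).
Cooperation is sustained iff (3−2)(β+…+β^4) ≥ 7−3.
β+…+β^4 = 5/9·(1−(5/9)^4)/(1−5/9) = 1.1309, and (7−3)/(3−2) = 4.0000.
1.1309 < 4.0000, so cooperation is not sustainable.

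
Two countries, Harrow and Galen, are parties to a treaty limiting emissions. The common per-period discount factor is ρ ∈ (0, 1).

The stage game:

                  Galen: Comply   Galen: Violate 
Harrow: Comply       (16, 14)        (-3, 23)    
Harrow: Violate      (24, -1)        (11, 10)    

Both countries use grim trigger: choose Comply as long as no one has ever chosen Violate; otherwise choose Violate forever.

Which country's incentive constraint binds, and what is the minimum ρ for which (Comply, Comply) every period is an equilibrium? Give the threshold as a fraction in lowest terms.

Harrow's threshold: (24−16)/(24−11) = 8/13.
Galen's threshold: (23−14)/(23−10) = 9/13.
8/13 < 9/13, so Galen binds and ρ* = 9/13.

Galen; ρ ≥ 9/13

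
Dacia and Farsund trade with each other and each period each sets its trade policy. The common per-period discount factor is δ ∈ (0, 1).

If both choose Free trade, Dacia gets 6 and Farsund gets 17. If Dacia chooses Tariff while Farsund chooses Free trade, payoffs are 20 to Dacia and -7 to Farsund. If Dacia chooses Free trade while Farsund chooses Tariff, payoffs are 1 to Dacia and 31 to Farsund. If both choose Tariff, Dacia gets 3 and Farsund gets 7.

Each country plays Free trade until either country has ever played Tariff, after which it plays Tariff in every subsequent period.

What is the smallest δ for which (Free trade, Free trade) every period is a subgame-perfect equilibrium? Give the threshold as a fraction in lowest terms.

14/17

Dacia: cooperation gives 6 each period; deviation gives 20 once then 3 forever.
  6/(1−δ) ≥ 20 + 3δ/(1−δ) ⇒ δ ≥ 14/17.
Farsund: cooperation gives 17 each period; deviation gives 31 once then 7 forever.
  δ ≥ 14/24 = 7/12.
Both must hold, so the binding constraint is Dacia's: δ ≥ 14/17.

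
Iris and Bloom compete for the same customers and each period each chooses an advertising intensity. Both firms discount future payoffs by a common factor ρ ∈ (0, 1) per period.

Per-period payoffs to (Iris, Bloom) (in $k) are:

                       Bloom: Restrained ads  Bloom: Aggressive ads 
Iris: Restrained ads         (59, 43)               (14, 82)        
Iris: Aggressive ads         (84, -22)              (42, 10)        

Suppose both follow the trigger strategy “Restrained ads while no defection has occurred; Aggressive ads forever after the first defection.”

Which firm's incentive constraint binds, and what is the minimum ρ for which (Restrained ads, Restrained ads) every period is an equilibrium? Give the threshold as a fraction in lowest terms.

Iris's threshold: (84−59)/(84−42) = 25/42.
Bloom's threshold: (82−43)/(82−10) = 13/24.
25/42 > 13/24, so Iris binds and ρ* = 25/42.

Iris; ρ ≥ 25/42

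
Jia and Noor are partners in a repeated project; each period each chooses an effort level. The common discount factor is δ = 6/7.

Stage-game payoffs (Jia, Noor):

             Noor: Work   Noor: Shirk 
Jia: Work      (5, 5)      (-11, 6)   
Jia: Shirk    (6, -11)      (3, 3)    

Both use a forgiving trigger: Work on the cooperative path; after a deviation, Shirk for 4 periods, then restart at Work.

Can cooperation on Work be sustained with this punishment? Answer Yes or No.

Yes

A one-shot deviation gives 6 now, then 3 for 4 periods, then back to 5.
Gain from deviating: (6−5) today; loss: (5−3) in each of the next 4 periods.
No-deviation condition: (5−3)(δ+…+δ^4) ≥ 6−5, i.e. δ+…+δ^4 ≥ 1/2.
At δ = 6/7: δ+…+δ^4 = 2.7613 ≥ 0.5000.
So cooperation is sustainable.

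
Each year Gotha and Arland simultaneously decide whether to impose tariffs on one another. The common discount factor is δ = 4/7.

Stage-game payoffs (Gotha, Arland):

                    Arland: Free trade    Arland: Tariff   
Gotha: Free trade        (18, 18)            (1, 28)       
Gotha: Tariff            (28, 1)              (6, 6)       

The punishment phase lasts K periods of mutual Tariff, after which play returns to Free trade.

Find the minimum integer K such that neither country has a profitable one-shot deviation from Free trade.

2

Need Σ_{k=1}^{K} δ^k ≥ (28−18)/(18−6) = 0.8333 at δ = 4/7.
At K = 1 the sum is 0.5714 < 0.8333; at K = 2 it is 0.8980 ≥ 0.8333.
So the minimum punishment length is K = 2.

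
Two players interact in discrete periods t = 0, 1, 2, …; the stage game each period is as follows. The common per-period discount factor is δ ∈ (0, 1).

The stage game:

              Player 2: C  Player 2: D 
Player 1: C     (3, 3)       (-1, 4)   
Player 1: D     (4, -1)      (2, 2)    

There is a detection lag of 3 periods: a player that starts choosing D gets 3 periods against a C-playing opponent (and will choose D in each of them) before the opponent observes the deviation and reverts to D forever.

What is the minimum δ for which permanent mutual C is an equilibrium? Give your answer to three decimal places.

0.794

The best deviation is to choose D for all 3 undetected periods, earning 4 each, then 2 forever once detected.
Deviation value: 4(1−δ^3)/(1−δ) + 2δ^3/(1−δ); cooperation value: 3/(1−δ).
IC: 3 ≥ 4(1−δ^3) + 2δ^3 = 4 − 2δ^3.
So δ^3 ≥ 1/2, giving δ ≥ (1/2)^(1/3) ≈ 0.794.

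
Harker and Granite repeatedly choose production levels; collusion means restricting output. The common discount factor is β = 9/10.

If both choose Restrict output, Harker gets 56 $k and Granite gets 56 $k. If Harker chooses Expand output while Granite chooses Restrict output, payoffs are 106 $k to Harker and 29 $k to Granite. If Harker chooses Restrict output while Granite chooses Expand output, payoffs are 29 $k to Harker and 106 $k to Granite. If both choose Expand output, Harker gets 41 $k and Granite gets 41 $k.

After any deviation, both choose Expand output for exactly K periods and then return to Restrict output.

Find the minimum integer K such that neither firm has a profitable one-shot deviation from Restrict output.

5

IC: β(1−β^K)/(1−β) ≥ (106−56)/(56−41) = 10/3.
With β = 9/10: need 1 − β^K ≥ 10/3·(1−9/10)/(9/10), i.e. β^K ≤ 0.6296.
Since (9/10)^4 = 0.6561 and (9/10)^5 = 0.5905, the smallest such K is 5.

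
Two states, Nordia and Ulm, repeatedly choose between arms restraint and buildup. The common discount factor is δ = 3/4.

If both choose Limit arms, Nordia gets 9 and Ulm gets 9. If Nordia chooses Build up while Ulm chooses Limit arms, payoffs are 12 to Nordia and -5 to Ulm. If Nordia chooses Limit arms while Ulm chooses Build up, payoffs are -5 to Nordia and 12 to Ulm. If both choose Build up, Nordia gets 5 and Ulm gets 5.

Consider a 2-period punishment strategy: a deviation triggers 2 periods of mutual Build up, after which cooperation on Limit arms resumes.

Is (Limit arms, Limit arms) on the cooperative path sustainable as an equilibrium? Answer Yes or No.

Yes

Comparing payoff streams over the 3 periods until play realigns: cooperate → 9(1+δ+…+δ^2); deviate → 12 + 5(δ+…+δ^2).
Cooperation is sustained iff (9−5)(δ+…+δ^2) ≥ 12−9.
δ+…+δ^2 = 3/4·(1−(3/4)^2)/(1−3/4) = 1.3125, and (12−9)/(9−5) = 0.7500.
1.3125 ≥ 0.7500, so cooperation is sustainable.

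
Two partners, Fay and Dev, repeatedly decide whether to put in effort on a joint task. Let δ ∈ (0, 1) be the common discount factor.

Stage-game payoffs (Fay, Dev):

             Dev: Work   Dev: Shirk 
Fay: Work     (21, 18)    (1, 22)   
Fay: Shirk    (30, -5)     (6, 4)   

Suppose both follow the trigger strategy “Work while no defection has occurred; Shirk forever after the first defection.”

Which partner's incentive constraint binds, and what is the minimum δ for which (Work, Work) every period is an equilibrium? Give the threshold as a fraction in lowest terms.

Fay; δ ≥ 3/8

Fay's threshold: (30−21)/(30−6) = 3/8.
Dev's threshold: (22−18)/(22−4) = 2/9.
3/8 > 2/9, so Fay binds and δ* = 3/8.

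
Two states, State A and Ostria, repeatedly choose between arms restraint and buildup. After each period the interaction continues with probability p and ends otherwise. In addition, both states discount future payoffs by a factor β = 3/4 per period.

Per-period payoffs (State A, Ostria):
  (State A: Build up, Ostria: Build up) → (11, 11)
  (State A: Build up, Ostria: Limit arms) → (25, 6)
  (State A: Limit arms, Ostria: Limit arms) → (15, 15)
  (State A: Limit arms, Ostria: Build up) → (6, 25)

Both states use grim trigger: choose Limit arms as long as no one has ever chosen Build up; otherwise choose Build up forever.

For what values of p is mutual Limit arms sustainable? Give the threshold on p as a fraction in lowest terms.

20/21

With continuation probability p and discount β, the effective per-period discount factor is βp.
Grim-trigger IC: βp ≥ (25−15)/(25−11) = 5/7.
So p ≥ (5/7)/(3/4) = 20/21.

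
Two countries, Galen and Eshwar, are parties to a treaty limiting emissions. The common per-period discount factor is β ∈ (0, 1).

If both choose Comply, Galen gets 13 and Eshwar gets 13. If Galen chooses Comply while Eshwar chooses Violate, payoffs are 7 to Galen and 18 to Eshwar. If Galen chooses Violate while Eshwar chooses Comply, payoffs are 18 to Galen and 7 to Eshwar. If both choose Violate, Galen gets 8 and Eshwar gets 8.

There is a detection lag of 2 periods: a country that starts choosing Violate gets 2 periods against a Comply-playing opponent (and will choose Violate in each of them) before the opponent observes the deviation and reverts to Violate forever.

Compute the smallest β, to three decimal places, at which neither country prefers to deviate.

0.707

Deviating for the 2 undetected periods gains 18−13 = 5 per period over cooperation, then loses 13−8 = 5 per period forever once punishment starts.
Gain: 5(1 + β + … + β^1); loss: 5·β^2/(1−β).
No profitable deviation ⇔ 5(1−β^2) ≤ 5·β^2, i.e. β^2 ≥ 5/(5+5) = 1/2.
Hence β ≥ (1/2)^(1/2) ≈ 0.707.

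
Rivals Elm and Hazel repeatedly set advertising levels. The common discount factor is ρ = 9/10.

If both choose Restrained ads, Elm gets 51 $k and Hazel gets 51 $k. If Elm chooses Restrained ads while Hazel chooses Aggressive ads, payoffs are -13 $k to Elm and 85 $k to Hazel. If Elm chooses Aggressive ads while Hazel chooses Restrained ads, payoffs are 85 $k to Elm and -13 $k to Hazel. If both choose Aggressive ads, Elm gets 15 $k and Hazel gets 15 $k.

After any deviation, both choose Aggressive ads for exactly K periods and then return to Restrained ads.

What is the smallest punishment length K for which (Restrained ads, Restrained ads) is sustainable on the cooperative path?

IC: ρ(1−ρ^K)/(1−ρ) ≥ (85−51)/(51−15) = 17/18.
With ρ = 9/10: need 1 − ρ^K ≥ 17/18·(1−9/10)/(9/10), i.e. ρ^K ≤ 0.8951.
Since (9/10)^1 = 0.9000 and (9/10)^2 = 0.8100, the smallest such K is 2.

2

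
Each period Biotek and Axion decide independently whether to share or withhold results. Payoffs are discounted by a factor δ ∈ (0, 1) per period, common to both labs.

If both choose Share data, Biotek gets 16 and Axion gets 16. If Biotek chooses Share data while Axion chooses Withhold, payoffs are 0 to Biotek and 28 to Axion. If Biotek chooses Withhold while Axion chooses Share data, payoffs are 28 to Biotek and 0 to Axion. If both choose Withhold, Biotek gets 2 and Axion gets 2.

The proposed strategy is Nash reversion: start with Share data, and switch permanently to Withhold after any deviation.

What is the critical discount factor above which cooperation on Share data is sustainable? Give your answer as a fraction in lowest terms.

16/(1−δ) ≥ 28 + 2δ/(1−δ)
16 ≥ 28 − 26δ
δ ≥ 12/26 = 6/13.

6/13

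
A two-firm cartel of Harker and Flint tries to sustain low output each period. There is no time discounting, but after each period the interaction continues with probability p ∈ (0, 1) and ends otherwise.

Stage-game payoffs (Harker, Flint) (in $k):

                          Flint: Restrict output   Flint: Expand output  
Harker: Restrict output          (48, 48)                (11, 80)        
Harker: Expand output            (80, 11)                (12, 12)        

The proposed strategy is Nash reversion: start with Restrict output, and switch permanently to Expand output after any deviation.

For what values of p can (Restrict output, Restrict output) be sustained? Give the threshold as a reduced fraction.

8/17

With no time discounting, the continuation probability p plays the role of the discount factor.
Grim-trigger IC: 48/(1−p) ≥ 80 + 12p/(1−p) ⇒ p ≥ (80−48)/(80−12) = 8/17.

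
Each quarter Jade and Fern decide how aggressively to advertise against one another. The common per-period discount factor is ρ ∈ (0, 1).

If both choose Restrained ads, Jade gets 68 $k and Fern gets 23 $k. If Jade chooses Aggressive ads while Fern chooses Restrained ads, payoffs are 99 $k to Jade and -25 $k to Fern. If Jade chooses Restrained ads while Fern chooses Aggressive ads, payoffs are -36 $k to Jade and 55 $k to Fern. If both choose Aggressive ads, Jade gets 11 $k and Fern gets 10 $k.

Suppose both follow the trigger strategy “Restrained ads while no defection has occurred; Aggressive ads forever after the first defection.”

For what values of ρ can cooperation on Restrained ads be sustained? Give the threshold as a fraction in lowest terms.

32/45

For Jade: deviation gain 99−68 = 31, per-period punishment loss 68−11 = 57. IC gives ρ ≥ 31/88.
For Fern: gain 32, loss 13 per period, so ρ ≥ 32/45.
The tighter constraint is Fern's, so cooperation needs ρ ≥ 32/45.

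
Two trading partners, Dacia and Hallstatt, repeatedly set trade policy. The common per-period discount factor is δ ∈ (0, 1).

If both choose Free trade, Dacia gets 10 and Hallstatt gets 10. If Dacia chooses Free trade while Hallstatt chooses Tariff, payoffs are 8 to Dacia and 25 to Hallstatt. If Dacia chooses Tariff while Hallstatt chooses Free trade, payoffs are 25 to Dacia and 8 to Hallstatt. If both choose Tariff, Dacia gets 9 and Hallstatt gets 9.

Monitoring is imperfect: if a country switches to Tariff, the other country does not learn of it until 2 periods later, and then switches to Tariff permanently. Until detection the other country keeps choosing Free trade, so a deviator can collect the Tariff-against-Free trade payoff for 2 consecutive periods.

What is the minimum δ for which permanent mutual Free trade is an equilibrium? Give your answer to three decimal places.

The best deviation is to choose Tariff for all 2 undetected periods, earning 25 each, then 9 forever once detected.
Deviation value: 25(1−δ^2)/(1−δ) + 9δ^2/(1−δ); cooperation value: 10/(1−δ).
IC: 10 ≥ 25(1−δ^2) + 9δ^2 = 25 − 16δ^2.
So δ^2 ≥ 15/16, giving δ ≥ (15/16)^(1/2) ≈ 0.968.

0.968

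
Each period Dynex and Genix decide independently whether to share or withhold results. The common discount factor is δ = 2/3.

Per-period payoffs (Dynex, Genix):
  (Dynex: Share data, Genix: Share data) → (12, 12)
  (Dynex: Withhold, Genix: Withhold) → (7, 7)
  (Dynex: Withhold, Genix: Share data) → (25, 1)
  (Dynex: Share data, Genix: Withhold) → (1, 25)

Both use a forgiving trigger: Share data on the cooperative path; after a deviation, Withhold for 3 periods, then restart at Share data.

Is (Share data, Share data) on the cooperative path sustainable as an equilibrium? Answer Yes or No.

IC: δ+…+δ^3 ≥ (25−12)/(12−7) = 13/5.
At δ = 2/3: partial sum = 1.4074 < 2.6000. Cooperation not sustainable.

No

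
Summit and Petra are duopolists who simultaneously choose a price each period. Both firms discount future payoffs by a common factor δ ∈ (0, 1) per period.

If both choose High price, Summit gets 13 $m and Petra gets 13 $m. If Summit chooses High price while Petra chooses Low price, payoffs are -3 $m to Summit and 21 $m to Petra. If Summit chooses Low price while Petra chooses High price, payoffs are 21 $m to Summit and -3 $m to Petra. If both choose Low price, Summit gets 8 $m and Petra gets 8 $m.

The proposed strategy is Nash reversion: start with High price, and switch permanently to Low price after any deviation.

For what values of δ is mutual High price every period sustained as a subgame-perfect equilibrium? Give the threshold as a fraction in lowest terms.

8/13

13/(1−δ) ≥ 21 + 8δ/(1−δ)
13 ≥ 21 − 13δ
δ ≥ 8/13.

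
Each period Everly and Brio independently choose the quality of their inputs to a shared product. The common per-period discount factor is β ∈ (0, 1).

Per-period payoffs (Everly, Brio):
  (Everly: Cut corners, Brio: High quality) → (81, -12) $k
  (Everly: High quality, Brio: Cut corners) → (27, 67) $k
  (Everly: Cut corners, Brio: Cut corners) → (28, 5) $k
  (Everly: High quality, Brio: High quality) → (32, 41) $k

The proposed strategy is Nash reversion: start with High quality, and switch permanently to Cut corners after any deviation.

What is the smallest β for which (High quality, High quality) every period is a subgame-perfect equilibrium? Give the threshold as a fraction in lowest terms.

49/53

Everly: cooperation gives 32 each period; deviation gives 81 once then 28 forever.
  32/(1−β) ≥ 81 + 28β/(1−β) ⇒ β ≥ 49/53.
Brio: cooperation gives 41 each period; deviation gives 67 once then 5 forever.
  β ≥ 26/62 = 13/31.
Both must hold, so the binding constraint is Everly's: β ≥ 49/53.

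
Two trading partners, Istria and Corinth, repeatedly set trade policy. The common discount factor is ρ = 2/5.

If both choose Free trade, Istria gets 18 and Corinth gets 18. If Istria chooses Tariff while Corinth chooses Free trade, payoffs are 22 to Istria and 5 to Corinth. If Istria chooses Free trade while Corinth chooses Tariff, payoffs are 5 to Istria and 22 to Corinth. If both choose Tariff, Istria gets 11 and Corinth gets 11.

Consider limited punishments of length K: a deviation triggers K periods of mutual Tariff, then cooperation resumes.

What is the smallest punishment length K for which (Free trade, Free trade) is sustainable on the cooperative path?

IC: ρ(1−ρ^K)/(1−ρ) ≥ (22−18)/(18−11) = 4/7.
With ρ = 2/5: need 1 − ρ^K ≥ 4/7·(1−2/5)/(2/5), i.e. ρ^K ≤ 0.1429.
Since (2/5)^2 = 0.1600 and (2/5)^3 = 0.0640, the smallest such K is 3.

3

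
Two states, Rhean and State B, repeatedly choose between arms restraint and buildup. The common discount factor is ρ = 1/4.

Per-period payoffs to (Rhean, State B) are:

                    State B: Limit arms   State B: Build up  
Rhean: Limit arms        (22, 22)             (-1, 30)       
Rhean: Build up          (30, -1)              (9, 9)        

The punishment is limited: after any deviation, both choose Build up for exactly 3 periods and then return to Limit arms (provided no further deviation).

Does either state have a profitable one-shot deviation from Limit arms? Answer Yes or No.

Yes

IC: ρ+…+ρ^3 ≥ (30−22)/(22−9) = 8/13.
At ρ = 1/4: partial sum = 0.3281 < 0.6154. Cooperation not sustainable.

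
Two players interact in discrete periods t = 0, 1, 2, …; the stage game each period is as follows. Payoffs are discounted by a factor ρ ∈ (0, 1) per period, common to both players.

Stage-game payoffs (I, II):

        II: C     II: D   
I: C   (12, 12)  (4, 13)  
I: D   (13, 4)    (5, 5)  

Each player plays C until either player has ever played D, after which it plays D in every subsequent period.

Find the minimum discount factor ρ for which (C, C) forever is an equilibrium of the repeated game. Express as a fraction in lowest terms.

One-period gain from deviating is 13 − 12 = 1. The loss is 12 − 5 = 7 in every subsequent period, with present value 7·ρ/(1−ρ).
Deviation is unprofitable when 7·ρ/(1−ρ) ≥ 1, i.e. ρ/(1−ρ) ≥ 1/7.
Equivalently ρ ≥ 1/(1+7) = 1/8.

1/8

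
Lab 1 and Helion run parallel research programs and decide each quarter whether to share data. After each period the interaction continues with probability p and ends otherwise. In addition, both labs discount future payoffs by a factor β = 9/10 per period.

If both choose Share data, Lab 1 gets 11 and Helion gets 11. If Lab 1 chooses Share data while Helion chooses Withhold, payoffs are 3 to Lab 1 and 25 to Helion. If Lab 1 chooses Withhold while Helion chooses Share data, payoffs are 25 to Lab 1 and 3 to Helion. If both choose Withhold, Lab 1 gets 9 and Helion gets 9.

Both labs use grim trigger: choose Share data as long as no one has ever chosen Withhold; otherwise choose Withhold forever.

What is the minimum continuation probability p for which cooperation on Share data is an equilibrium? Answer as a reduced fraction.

With continuation probability p and discount β, the effective per-period discount factor is βp.
Grim-trigger IC: βp ≥ (25−11)/(25−9) = 7/8.
So p ≥ (7/8)/(9/10) = 35/36.

35/36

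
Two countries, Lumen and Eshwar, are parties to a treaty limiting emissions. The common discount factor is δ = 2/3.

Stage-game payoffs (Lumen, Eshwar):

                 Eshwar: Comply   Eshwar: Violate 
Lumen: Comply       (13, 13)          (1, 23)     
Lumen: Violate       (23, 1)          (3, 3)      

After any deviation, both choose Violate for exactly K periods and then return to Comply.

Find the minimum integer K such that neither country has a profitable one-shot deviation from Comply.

2

IC: δ(1−δ^K)/(1−δ) ≥ (23−13)/(13−3) = 1.
With δ = 2/3: need 1 − δ^K ≥ 1·(1−2/3)/(2/3), i.e. δ^K ≤ 0.5000.
Since (2/3)^1 = 0.6667 and (2/3)^2 = 0.4444, the smallest such K is 2.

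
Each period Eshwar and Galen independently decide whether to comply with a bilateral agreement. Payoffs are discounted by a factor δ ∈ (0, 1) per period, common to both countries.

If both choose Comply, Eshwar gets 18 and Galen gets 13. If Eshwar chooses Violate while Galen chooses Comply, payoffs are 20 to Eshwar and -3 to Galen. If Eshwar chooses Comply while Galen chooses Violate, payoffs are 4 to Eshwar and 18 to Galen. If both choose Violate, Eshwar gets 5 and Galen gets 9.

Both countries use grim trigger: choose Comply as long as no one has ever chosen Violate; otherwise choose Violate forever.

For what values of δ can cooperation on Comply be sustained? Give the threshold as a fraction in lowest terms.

5/9

Eshwar's threshold: (20−18)/(20−5) = 2/15.
Galen's threshold: (18−13)/(18−9) = 5/9.
2/15 < 5/9, so Galen binds and δ* = 5/9.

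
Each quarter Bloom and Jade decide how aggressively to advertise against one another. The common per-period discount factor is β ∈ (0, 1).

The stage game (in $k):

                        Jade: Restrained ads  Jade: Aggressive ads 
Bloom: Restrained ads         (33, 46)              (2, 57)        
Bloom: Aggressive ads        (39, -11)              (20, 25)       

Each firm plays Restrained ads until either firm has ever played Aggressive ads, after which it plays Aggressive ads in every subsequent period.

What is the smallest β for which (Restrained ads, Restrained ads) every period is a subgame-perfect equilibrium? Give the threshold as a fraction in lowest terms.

Bloom: cooperation gives 33 each period; deviation gives 39 once then 20 forever.
  33/(1−β) ≥ 39 + 20β/(1−β) ⇒ β ≥ 6/19.
Jade: cooperation gives 46 each period; deviation gives 57 once then 25 forever.
  β ≥ 11/32.
Both must hold, so the binding constraint is Jade's: β ≥ 11/32.

11/32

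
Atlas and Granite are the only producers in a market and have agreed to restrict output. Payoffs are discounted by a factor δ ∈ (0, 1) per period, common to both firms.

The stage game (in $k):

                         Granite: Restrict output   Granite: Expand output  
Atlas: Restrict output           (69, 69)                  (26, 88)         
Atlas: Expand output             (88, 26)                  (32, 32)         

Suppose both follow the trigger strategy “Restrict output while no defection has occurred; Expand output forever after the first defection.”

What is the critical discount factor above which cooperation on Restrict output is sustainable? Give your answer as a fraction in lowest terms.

Under grim trigger the critical discount factor is (T−C)/(T−P) with T = 88, C = 69, P = 32.
δ* = (88−69)/(88−32) = 19/56.

19/56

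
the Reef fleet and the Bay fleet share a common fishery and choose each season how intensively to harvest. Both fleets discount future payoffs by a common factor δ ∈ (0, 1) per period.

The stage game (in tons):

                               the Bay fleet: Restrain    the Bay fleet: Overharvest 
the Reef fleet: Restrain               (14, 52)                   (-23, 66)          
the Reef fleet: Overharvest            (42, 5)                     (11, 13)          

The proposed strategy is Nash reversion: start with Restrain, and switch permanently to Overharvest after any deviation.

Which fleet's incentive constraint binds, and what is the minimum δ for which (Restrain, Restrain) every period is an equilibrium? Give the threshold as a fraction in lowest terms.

the Reef fleet; δ ≥ 28/31

the Reef fleet: cooperation gives 14 each period; deviation gives 42 once then 11 forever.
  14/(1−δ) ≥ 42 + 11δ/(1−δ) ⇒ δ ≥ 28/31.
the Bay fleet: cooperation gives 52 each period; deviation gives 66 once then 13 forever.
  δ ≥ 14/53.
Both must hold, so the binding constraint is the Reef fleet's: δ ≥ 28/31.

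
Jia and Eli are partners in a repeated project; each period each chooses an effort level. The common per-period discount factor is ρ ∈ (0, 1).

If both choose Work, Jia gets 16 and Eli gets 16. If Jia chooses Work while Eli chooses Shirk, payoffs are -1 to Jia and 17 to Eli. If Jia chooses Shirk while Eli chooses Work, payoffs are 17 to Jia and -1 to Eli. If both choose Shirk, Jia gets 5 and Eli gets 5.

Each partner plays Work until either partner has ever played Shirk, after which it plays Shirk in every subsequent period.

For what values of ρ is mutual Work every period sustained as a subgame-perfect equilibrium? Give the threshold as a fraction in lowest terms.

1/12

One-period gain from deviating is 17 − 16 = 1. The loss is 16 − 5 = 11 in every subsequent period, with present value 11·ρ/(1−ρ).
Deviation is unprofitable when 11·ρ/(1−ρ) ≥ 1, i.e. ρ/(1−ρ) ≥ 1/11.
Equivalently ρ ≥ 1/(1+11) = 1/12.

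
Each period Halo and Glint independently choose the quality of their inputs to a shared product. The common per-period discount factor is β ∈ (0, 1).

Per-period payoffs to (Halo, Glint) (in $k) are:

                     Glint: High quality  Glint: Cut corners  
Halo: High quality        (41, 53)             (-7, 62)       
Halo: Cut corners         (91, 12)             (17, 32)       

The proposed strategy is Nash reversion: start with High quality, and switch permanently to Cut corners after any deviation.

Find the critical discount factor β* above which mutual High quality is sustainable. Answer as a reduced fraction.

25/37

Halo's threshold: (91−41)/(91−17) = 25/37.
Glint's threshold: (62−53)/(62−32) = 3/10.
25/37 > 3/10, so Halo binds and β* = 25/37.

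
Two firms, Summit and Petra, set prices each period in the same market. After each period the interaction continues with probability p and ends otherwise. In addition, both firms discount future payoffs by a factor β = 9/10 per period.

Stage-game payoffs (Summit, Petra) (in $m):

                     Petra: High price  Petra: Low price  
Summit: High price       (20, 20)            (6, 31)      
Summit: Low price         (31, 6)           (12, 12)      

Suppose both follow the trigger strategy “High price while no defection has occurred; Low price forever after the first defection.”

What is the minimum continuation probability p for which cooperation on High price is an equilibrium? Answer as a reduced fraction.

110/171

With continuation probability p and discount β, the effective per-period discount factor is βp.
Grim-trigger IC: βp ≥ (31−20)/(31−12) = 11/19.
So p ≥ (11/19)/(9/10) = 110/171.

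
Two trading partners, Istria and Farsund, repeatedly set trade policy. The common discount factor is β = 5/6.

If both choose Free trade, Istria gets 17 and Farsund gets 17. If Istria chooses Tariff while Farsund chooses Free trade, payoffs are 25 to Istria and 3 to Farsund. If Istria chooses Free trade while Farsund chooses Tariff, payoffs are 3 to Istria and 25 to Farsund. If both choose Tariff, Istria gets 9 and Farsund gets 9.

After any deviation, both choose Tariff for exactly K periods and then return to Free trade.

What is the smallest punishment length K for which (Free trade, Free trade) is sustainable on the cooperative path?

IC: β(1−β^K)/(1−β) ≥ (25−17)/(17−9) = 1.
With β = 5/6: need 1 − β^K ≥ 1·(1−5/6)/(5/6), i.e. β^K ≤ 0.8000.
Since (5/6)^1 = 0.8333 and (5/6)^2 = 0.6944, the smallest such K is 2.

2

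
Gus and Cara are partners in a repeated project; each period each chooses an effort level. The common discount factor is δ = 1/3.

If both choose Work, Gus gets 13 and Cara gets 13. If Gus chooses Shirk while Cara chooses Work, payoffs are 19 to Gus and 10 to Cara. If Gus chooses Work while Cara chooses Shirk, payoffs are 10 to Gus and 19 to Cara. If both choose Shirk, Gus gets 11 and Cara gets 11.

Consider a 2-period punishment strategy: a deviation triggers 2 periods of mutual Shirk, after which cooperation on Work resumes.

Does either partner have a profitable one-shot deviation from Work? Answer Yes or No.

Yes

IC: δ+…+δ^2 ≥ (19−13)/(13−11) = 3.
At δ = 1/3: partial sum = 0.4444 < 3.0000. Cooperation not sustainable.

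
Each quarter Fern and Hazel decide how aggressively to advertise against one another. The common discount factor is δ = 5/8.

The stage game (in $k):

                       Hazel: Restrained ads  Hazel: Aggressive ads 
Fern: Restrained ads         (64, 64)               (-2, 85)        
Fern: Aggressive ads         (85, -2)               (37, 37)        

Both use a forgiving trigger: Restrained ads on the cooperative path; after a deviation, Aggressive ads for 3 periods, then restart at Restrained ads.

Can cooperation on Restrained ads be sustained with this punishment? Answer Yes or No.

Yes

A one-shot deviation gives 85 now, then 37 for 3 periods, then back to 64.
Gain from deviating: (85−64) today; loss: (64−37) in each of the next 3 periods.
No-deviation condition: (64−37)(δ+…+δ^3) ≥ 85−64, i.e. δ+…+δ^3 ≥ 7/9.
At δ = 5/8: δ+…+δ^3 = 1.2598 ≥ 0.7778.
So cooperation is sustainable.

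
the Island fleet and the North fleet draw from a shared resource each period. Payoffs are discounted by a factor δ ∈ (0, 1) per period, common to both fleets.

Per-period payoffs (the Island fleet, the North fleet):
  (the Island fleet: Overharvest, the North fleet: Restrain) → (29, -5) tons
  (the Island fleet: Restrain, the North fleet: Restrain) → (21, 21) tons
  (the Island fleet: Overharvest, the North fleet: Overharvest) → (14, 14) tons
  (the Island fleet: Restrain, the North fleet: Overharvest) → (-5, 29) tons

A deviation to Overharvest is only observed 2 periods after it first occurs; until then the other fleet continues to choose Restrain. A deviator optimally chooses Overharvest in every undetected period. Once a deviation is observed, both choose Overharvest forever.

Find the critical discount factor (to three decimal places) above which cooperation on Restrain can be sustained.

0.730

Deviating for the 2 undetected periods gains 29−21 = 8 per period over cooperation, then loses 21−14 = 7 per period forever once punishment starts.
Gain: 8(1 + δ + … + δ^1); loss: 7·δ^2/(1−δ).
No profitable deviation ⇔ 8(1−δ^2) ≤ 7·δ^2, i.e. δ^2 ≥ 8/(8+7) = 8/15.
Hence δ ≥ (8/15)^(1/2) ≈ 0.730.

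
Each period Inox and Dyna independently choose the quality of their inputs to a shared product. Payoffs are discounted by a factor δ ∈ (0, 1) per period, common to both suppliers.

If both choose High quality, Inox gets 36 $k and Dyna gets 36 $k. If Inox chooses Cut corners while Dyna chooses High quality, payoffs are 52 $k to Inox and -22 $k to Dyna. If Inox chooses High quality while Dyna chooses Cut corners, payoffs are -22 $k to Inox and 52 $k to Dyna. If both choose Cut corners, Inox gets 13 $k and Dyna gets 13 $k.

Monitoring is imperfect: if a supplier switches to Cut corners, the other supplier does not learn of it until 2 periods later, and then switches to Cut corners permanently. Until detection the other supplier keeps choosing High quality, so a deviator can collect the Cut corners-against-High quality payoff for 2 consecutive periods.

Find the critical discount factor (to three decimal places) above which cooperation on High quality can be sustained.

0.641

The best deviation is to choose Cut corners for all 2 undetected periods, earning 52 each, then 13 forever once detected.
Deviation value: 52(1−δ^2)/(1−δ) + 13δ^2/(1−δ); cooperation value: 36/(1−δ).
IC: 36 ≥ 52(1−δ^2) + 13δ^2 = 52 − 39δ^2.
So δ^2 ≥ 16/39, giving δ ≥ (16/39)^(1/2) ≈ 0.641.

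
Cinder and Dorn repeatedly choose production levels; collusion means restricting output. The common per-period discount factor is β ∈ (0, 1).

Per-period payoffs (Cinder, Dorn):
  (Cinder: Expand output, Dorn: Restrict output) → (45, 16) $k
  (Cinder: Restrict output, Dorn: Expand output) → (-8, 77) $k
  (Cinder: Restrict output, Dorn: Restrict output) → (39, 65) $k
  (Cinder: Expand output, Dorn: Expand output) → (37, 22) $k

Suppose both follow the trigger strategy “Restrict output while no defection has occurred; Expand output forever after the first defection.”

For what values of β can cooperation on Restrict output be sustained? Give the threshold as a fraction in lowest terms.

3/4

Cinder: cooperation gives 39 each period; deviation gives 45 once then 37 forever.
  39/(1−β) ≥ 45 + 37β/(1−β) ⇒ β ≥ 6/8 = 3/4.
Dorn: cooperation gives 65 each period; deviation gives 77 once then 22 forever.
  β ≥ 12/55.
Both must hold, so the binding constraint is Cinder's: β ≥ 3/4.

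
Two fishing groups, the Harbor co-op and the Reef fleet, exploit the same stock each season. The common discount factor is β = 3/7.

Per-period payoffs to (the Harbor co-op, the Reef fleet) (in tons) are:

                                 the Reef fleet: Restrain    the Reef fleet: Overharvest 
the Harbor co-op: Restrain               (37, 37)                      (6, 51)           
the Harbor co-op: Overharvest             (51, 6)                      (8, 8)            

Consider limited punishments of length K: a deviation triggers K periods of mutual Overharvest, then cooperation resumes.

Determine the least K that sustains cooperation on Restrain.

2

Need Σ_{k=1}^{K} β^k ≥ (51−37)/(37−8) = 0.4828 at β = 3/7.
At K = 1 the sum is 0.4286 < 0.4828; at K = 2 it is 0.6122 ≥ 0.4828.
So the minimum punishment length is K = 2.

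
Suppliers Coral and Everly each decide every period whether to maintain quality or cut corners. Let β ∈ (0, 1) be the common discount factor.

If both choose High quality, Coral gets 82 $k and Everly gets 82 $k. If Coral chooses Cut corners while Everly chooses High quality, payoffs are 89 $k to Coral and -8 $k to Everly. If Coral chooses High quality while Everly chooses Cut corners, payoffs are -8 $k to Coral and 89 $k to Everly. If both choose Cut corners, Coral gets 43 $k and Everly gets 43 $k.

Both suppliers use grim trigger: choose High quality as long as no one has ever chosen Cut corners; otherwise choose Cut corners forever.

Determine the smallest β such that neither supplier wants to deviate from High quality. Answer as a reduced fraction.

7/46

82/(1−β) ≥ 89 + 43β/(1−β)
82 ≥ 89 − 46β
β ≥ 7/46.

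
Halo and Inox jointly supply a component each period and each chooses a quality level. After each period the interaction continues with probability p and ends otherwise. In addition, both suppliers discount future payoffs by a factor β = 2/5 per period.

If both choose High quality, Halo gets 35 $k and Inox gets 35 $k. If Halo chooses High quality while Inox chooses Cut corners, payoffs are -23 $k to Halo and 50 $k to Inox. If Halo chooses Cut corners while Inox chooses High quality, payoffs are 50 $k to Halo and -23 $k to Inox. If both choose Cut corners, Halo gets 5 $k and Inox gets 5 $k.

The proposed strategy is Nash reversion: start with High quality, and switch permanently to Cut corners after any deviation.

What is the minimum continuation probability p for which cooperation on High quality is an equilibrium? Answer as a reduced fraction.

With continuation probability p and discount β, the effective per-period discount factor is βp.
Grim-trigger IC: βp ≥ (50−35)/(50−5) = 1/3.
So p ≥ (1/3)/(2/5) = 5/6.

5/6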